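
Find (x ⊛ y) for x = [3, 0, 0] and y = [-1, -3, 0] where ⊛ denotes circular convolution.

(x ⊛ y)[n] = Σ(m=0 to 2) x[m] · y[(n-m) mod 3]

Computing each output sample:
(x ⊛ y)[0] = -3
(x ⊛ y)[1] = -9
(x ⊛ y)[2] = 0

x ⊛ y = [-3, -9, 0]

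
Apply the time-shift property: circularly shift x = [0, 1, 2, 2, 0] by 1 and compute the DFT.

Time shift by 1: X_shifted[k] = ω_5^(1k) · X[k]
Shifted x = [0, 0, 1, 2, 2]

DFT(x[n-1]) = [5, -1.8090+2.4899i, -0.6910+0.2245i, -0.6910-0.2245i, -1.8090-2.4899i]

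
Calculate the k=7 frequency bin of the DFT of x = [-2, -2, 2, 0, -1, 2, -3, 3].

X[7] = Σ(n=0 to 7) x[n] · ω_8^(7n) where ω_8 = e^(-2πi/8)
= (-2)·ω_8^0 + (-2)·ω_8^7 + (2)·ω_8^14 + (0)·ω_8^21 + (-1)·ω_8^28 + (2)·ω_8^35 + (-3)·ω_8^42 + (3)·ω_8^49

X[7] = -1.7071+0.0503i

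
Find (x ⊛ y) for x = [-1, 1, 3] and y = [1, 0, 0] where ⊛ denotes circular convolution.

(x ⊛ y)[n] = Σ(m=0 to 2) x[m] · y[(n-m) mod 3]

Computing each output sample:
(x ⊛ y)[0] = -1
(x ⊛ y)[1] = 1
(x ⊛ y)[2] = 3

x ⊛ y = [-1, 1, 3]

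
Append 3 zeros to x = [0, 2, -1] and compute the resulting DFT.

Original 3-point DFT: [1, -0.5000-2.5981i, -0.5000+2.5981i]
Zero-padded 6-point DFT provides frequency interpolation.

DFT_6([x, 0, ...]) = [1, 1.5000-0.8660i, -0.5000-2.5981i, -3, -0.5000+2.5981i, 1.5000+0.8660i]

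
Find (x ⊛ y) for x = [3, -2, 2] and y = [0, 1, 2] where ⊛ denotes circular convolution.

(x ⊛ y)[n] = Σ(m=0 to 2) x[m] · y[(n-m) mod 3]

Computing each output sample:
(x ⊛ y)[0] = -2
(x ⊛ y)[1] = 7
(x ⊛ y)[2] = 4

x ⊛ y = [-2, 7, 4]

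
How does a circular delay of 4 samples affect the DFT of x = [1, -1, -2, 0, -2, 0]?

Time shift by 4: X_shifted[k] = ω_6^(4k) · X[k]
Shifted x = [-2, 0, -2, 0, 1, -1]

DFT(x[n-4]) = [-4, -2.0000+1.7321i, -1.0000-3.4641i, -2, -1.0000+3.4641i, -2.0000-1.7321i]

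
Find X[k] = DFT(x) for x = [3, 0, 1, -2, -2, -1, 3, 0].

X[k] = Σ(n=0 to 7) x[n] · ω_8^(nk)
where ω_8 = e^(-2πi/8)

Computing each X[k]:
X[0] = 2
X[1] = 7.1213+2.7071i
X[2] = -3-1i
X[3] = 2.8787-1.2929i
X[4] = 8
X[5] = 2.8787+1.2929i
X[6] = -3+1i
X[7] = 7.1213-2.7071i

X = [2, 7.1213+2.7071i, -3-1i, 2.8787-1.2929i, 8, 2.8787+1.2929i, -3+1i, 7.1213-2.7071i]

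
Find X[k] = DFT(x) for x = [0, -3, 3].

X[k] = Σ(n=0 to 2) x[n] · ω_3^(nk)
where ω_3 = e^(-2πi/3)

Computing each X[k]:
X[0] = 0
X[1] = 5.1962i
X[2] = -5.1962i

X = [0, 5.1962i, -5.1962i]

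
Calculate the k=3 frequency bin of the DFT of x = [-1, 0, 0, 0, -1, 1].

X[3] = Σ(n=0 to 5) x[n] · ω_6^(3n) where ω_6 = e^(-2πi/6)
= (-1)·ω_6^0 + (0)·ω_6^3 + (0)·ω_6^6 + (0)·ω_6^9 + (-1)·ω_6^12 + (1)·ω_6^15

X[3] = -3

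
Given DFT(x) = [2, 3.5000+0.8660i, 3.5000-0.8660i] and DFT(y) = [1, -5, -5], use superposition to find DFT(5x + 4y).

By linearity: DFT(5x + 4y) = 5·DFT(x) + 4·DFT(y)
= 5·[2, 3.5000+0.8660i, 3.5000-0.8660i] + 4·[1, -5, -5]

Computing element-wise:
Z[0] = 5·(2) + 4·(1) = 14
Z[1] = 5·(3.5000+0.8660i) + 4·(-5) = -2.5000+4.3300i
Z[2] = 5·(3.5000-0.8660i) + 4·(-5) = -2.5000-4.3300i

DFT(5x + 4y) = 5·X + 4·Y = [14, -2.5000+4.3300i, -2.5000-4.3300i]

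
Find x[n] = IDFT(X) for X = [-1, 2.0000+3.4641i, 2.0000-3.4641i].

x[n] = (1/3) Σ(k=0 to 2) X[k] · e^(2πikn/3)

Computing each x[n]:
x[0] = 1
x[1] = -3
x[2] = 1

x = [1, -3, 1]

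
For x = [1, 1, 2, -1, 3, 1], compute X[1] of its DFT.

X[1] = Σ(n=0 to 5) x[n] · ω_6^(1n) where ω_6 = e^(-2πi/6)
= (1)·ω_6^0 + (1)·ω_6^1 + (2)·ω_6^2 + (-1)·ω_6^3 + (3)·ω_6^4 + (1)·ω_6^5

X[1] = 0.5000+0.8660i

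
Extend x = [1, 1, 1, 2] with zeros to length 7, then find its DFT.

Original 4-point DFT: [5, 1i, -1, -1i]
Zero-padded 7-point DFT provides frequency interpolation.

DFT_7([x, 0, ...]) = [5, -0.4010-2.6245i, 1.1235+1.0226i, 0.2775-1.6019i, 0.2775+1.6019i, 1.1235-1.0226i, -0.4010+2.6245i]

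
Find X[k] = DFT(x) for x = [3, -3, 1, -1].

X[k] = Σ(n=0 to 3) x[n] · ω_4^(nk)
where ω_4 = e^(-2πi/4)

Computing each X[k]:
X[0] = 0
X[1] = 2+2i
X[2] = 8
X[3] = 2-2i

X = [0, 2+2i, 8, 2-2i]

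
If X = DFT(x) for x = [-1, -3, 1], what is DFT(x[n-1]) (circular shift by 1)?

Time shift by 1: X_shifted[k] = ω_3^(1k) · X[k]
Shifted x = [1, -1, -3]

DFT(x[n-1]) = [-3, 3.0000-1.7321i, 3.0000+1.7321i]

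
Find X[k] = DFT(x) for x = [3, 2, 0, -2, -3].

X[k] = Σ(n=0 to 4) x[n] · ω_5^(nk)
where ω_5 = e^(-2πi/5)

Computing each X[k]:
X[0] = 0
X[1] = 4.3090-5.9309i
X[2] = 3.1910-1.0368i
X[3] = 3.1910+1.0368i
X[4] = 4.3090+5.9309i

X = [0, 4.3090-5.9309i, 3.1910-1.0368i, 3.1910+1.0368i, 4.3090+5.9309i]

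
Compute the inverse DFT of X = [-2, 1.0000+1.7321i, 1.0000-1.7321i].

x[n] = (1/3) Σ(k=0 to 2) X[k] · e^(2πikn/3)

Computing each x[n]:
x[0] = 0
x[1] = -2
x[2] = 0

x = [0, -2, 0]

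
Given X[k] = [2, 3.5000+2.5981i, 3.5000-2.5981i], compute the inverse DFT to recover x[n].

x[n] = (1/3) Σ(k=0 to 2) X[k] · e^(2πikn/3)

Computing each x[n]:
x[0] = 3
x[1] = -2
x[2] = 1

x = [3, -2, 1]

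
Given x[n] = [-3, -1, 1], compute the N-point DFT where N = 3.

X[k] = Σ(n=0 to 2) x[n] · ω_3^(nk)
where ω_3 = e^(-2πi/3)

Computing each X[k]:
X[0] = -3
X[1] = -3.0000+1.7321i
X[2] = -3.0000-1.7321i

X = [-3, -3.0000+1.7321i, -3.0000-1.7321i]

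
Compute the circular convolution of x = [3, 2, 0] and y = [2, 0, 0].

(x ⊛ y)[n] = Σ(m=0 to 2) x[m] · y[(n-m) mod 3]

Computing each output sample:
(x ⊛ y)[0] = 6
(x ⊛ y)[1] = 4
(x ⊛ y)[2] = 0

x ⊛ y = [6, 4, 0]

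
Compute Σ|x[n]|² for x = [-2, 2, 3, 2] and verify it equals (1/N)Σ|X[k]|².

Time domain:
Σ|x[n]|² = |-2|² + |2|² + |3|² + |2|² = 21.0000

Frequency domain:
(1/4)Σ|X[k]|² = (1/4)(|5|² + |-5|² + |-3|² + |-5|²) = (1/4)·84.0000 = 21.0000

Both sides agree, confirming Parseval's theorem.

Σ|x[n]|² = (1/N)Σ|X[k]|² = 21.0000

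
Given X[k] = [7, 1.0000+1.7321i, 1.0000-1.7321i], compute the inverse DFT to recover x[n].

x[n] = (1/3) Σ(k=0 to 2) X[k] · e^(2πikn/3)

Computing each x[n]:
x[0] = 3
x[1] = 1
x[2] = 3

x = [3, 1, 3]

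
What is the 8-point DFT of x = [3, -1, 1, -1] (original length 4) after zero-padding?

Original 4-point DFT: [2, 2, 6, 2]
Zero-padded 8-point DFT provides frequency interpolation.

DFT_8([x, 0, ...]) = [2, 3.0000+0.4142i, 2, 3.0000+2.4142i, 6, 3.0000-2.4142i, 2, 3.0000-0.4142i]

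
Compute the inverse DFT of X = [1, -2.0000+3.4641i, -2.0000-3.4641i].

x[n] = (1/3) Σ(k=0 to 2) X[k] · e^(2πikn/3)

Computing each x[n]:
x[0] = -1
x[1] = -1
x[2] = 3

x = [-1, -1, 3]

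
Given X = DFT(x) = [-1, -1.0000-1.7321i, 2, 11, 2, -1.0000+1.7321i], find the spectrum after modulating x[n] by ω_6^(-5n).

Modulation property: DFT(ω_6^(-5n)·x[n]) = X[(k-5) mod 6], so circularly shift X by 5 positions.

X[k-5] = [-1.0000-1.7321i, 2, 11, 2, -1.0000+1.7321i, -1]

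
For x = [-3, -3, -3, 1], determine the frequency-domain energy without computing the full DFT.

Parseval: Σ|x[n]|² = (1/N)Σ|X[k]|², so Σ|X[k]|² = N·Σ|x[n]|² = 4·28.0000

Σ|X[k]|² = N·Σ|x[n]|² = 4·28.0000 = 112.0000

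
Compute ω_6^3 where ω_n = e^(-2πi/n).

ω_6^3 = e^(-2πi·3/6)
= cos(-2π·3/6) + i·sin(-2π·3/6)
= cos(-6π/6) + i·sin(-6π/6)

ω_6^3 = cos(-6π/6) + i·sin(-6π/6) = -1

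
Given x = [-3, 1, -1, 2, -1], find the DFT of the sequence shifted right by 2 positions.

Time shift by 2: X_shifted[k] = ω_5^(2k) · X[k]
Shifted x = [2, -1, -3, 1, -1]

DFT(x[n-2]) = [-2, 3.0000+2.3511i, 3.0000-3.8042i, 3.0000+3.8042i, 3.0000-2.3511i]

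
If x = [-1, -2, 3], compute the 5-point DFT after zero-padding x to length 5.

Original 3-point DFT: [0, -1.5000+4.3301i, -1.5000-4.3301i]
Zero-padded 5-point DFT provides frequency interpolation.

DFT_5([x, 0, ...]) = [0, -4.0451+0.1388i, 1.5451+4.0287i, 1.5451-4.0287i, -4.0451-0.1388i]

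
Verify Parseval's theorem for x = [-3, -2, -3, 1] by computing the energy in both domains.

Time domain:
Σ|x[n]|² = |-3|² + |-2|² + |-3|² + |1|² = 23.0000

Frequency domain:
(1/4)Σ|X[k]|² = (1/4)(|-7|² + |3i|² + |-5|² + |-3i|²) = (1/4)·92.0000 = 23.0000

Both sides agree, confirming Parseval's theorem.

Σ|x[n]|² = (1/N)Σ|X[k]|² = 23.0000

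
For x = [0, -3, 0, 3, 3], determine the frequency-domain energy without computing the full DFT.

Parseval: Σ|x[n]|² = (1/N)Σ|X[k]|², so Σ|X[k]|² = N·Σ|x[n]|² = 5·27.0000

Σ|X[k]|² = N·Σ|x[n]|² = 5·27.0000 = 135.0000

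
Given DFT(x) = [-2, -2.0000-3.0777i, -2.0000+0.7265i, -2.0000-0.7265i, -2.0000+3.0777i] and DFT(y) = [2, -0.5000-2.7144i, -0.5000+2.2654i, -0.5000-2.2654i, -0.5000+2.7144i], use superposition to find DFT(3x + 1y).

By linearity: DFT(3x + 1y) = 3·DFT(x) + 1·DFT(y)
= 3·[-2, -2.0000-3.0777i, -2.0000+0.7265i, -2.0000-0.7265i, -2.0000+3.0777i] + 1·[2, -0.5000-2.7144i, -0.5000+2.2654i, -0.5000-2.2654i, -0.5000+2.7144i]

Computing element-wise:
Z[0] = 3·(-2) + 1·(2) = -4
Z[1] = 3·(-2.0000-3.0777i) + 1·(-0.5000-2.7144i) = -6.5000-11.9475i
Z[2] = 3·(-2.0000+0.7265i) + 1·(-0.5000+2.2654i) = -6.5000+4.4449i
Z[3] = 3·(-2.0000-0.7265i) + 1·(-0.5000-2.2654i) = -6.5000-4.4449i
Z[4] = 3·(-2.0000+3.0777i) + 1·(-0.5000+2.7144i) = -6.5000+11.9475i

DFT(3x + 1y) = 3·X + 1·Y = [-4, -6.5000-11.9475i, -6.5000+4.4449i, -6.5000-4.4449i, -6.5000+11.9475i]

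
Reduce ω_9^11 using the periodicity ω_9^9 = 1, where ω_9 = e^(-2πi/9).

Since ω_9^9 = 1, powers reduce modulo 9.
11 mod 9 = 2
So ω_9^11 = ω_9^2 = e^(-2πi·2/9)

ω_9^11 = ω_9^2 = 0.1736-0.9848i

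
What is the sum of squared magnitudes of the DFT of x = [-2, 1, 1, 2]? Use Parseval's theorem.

Parseval: Σ|x[n]|² = (1/N)Σ|X[k]|², so Σ|X[k]|² = N·Σ|x[n]|² = 4·10.0000

Σ|X[k]|² = N·Σ|x[n]|² = 4·10.0000 = 40.0000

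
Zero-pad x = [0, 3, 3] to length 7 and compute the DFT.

Original 3-point DFT: [6, -3, -3]
Zero-padded 7-point DFT provides frequency interpolation.

DFT_7([x, 0, ...]) = [6, 1.2029-5.2703i, -3.3705-1.6231i, -0.8324+1.0438i, -0.8324-1.0438i, -3.3705+1.6231i, 1.2029+5.2703i]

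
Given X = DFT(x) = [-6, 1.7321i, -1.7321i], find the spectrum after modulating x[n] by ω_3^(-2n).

Modulation property: DFT(ω_3^(-2n)·x[n]) = X[(k-2) mod 3], so circularly shift X by 2 positions.

X[k-2] = [1.7321i, -1.7321i, -6]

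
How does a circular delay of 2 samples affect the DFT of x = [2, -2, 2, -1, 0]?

Time shift by 2: X_shifted[k] = ω_5^(2k) · X[k]
Shifted x = [-1, 0, 2, -2, 2]

DFT(x[n-2]) = [1, -0.3820-0.4490i, -2.6180+4.9798i, -2.6180-4.9798i, -0.3820+0.4490i]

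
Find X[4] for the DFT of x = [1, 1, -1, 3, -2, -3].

X[4] = Σ(n=0 to 5) x[n] · ω_6^(4n) where ω_6 = e^(-2πi/6)
= (1)·ω_6^0 + (1)·ω_6^4 + (-1)·ω_6^8 + (3)·ω_6^12 + (-2)·ω_6^16 + (-3)·ω_6^20

X[4] = 6.5000+2.5981i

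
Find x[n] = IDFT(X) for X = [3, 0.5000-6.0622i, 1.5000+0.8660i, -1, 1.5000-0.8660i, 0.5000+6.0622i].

x[n] = (1/6) Σ(k=0 to 5) X[k] · e^(2πikn/6)

Computing each x[n]:
x[0] = 1
x[1] = 2
x[2] = 2
x[3] = 1
x[4] = -2
x[5] = -1

x = [1, 2, 2, 1, -2, -1]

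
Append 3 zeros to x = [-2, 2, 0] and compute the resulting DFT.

Original 3-point DFT: [0, -3.0000-1.7321i, -3.0000+1.7321i]
Zero-padded 6-point DFT provides frequency interpolation.

DFT_6([x, 0, ...]) = [0, -1.0000-1.7321i, -3.0000-1.7321i, -4, -3.0000+1.7321i, -1.0000+1.7321i]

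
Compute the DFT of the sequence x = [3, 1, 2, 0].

X[k] = Σ(n=0 to 3) x[n] · ω_4^(nk)
where ω_4 = e^(-2πi/4)

Computing each X[k]:
X[0] = 6
X[1] = 1-1i
X[2] = 4
X[3] = 1+1i

X = [6, 1-1i, 4, 1+1i]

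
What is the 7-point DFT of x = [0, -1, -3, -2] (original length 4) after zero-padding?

Original 4-point DFT: [-6, 3-1i, 0, 3+1i]
Zero-padded 7-point DFT provides frequency interpolation.

DFT_7([x, 0, ...]) = [-6, 1.8460+4.5744i, 1.6784-1.8904i, -0.5245+0.0382i, -0.5245-0.0382i, 1.6784+1.8904i, 1.8460-4.5744i]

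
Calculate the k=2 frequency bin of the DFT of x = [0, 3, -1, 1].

X[2] = Σ(n=0 to 3) x[n] · ω_4^(2n) where ω_4 = e^(-2πi/4)
= (0)·ω_4^0 + (3)·ω_4^2 + (-1)·ω_4^4 + (1)·ω_4^6

X[2] = -5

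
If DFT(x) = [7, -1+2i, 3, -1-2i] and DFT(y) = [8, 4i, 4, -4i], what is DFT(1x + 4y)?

By linearity: DFT(1x + 4y) = 1·DFT(x) + 4·DFT(y)
= 1·[7, -1+2i, 3, -1-2i] + 4·[8, 4i, 4, -4i]

Computing element-wise:
Z[0] = 1·(7) + 4·(8) = 39
Z[1] = 1·(-1+2i) + 4·(4i) = -1+18i
Z[2] = 1·(3) + 4·(4) = 19
Z[3] = 1·(-1-2i) + 4·(-4i) = -1-18i

DFT(1x + 4y) = 1·X + 4·Y = [39, -1+18i, 19, -1-18i]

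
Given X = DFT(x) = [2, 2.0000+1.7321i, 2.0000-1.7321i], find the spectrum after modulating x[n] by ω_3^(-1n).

Modulation property: DFT(ω_3^(-1n)·x[n]) = X[(k-1) mod 3], so circularly shift X by 1 positions.

X[k-1] = [2.0000-1.7321i, 2, 2.0000+1.7321i]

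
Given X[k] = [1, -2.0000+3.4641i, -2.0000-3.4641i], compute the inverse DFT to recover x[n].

x[n] = (1/3) Σ(k=0 to 2) X[k] · e^(2πikn/3)

Computing each x[n]:
x[0] = -1
x[1] = -1
x[2] = 3

x = [-1, -1, 3]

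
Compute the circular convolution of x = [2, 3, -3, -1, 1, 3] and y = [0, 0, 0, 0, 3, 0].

(x ⊛ y)[n] = Σ(m=0 to 5) x[m] · y[(n-m) mod 6]

Computing each output sample:
(x ⊛ y)[0] = -9
(x ⊛ y)[1] = -3
(x ⊛ y)[2] = 3
(x ⊛ y)[3] = 9
(x ⊛ y)[4] = 6
(x ⊛ y)[5] = 9

x ⊛ y = [-9, -3, 3, 9, 6, 9]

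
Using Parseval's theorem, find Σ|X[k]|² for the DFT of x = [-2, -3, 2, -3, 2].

Parseval: Σ|x[n]|² = (1/N)Σ|X[k]|², so Σ|X[k]|² = N·Σ|x[n]|² = 5·30.0000

Σ|X[k]|² = N·Σ|x[n]|² = 5·30.0000 = 150.0000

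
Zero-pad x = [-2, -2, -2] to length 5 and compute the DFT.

Original 3-point DFT: [-6, 0, 0]
Zero-padded 5-point DFT provides frequency interpolation.

DFT_5([x, 0, ...]) = [-6, -1.0000+3.0777i, -1.0000-0.7265i, -1.0000+0.7265i, -1.0000-3.0777i]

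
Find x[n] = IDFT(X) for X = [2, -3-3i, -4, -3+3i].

x[n] = (1/4) Σ(k=0 to 3) X[k] · e^(2πikn/4)

Computing each x[n]:
x[0] = -2
x[1] = 3
x[2] = 1
x[3] = 0

x = [-2, 3, 1, 0]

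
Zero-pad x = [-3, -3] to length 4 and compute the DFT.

Original 2-point DFT: [-6, 0]
Zero-padded 4-point DFT provides frequency interpolation.

DFT_4([x, 0, ...]) = [-6, -3+3i, 0, -3-3i]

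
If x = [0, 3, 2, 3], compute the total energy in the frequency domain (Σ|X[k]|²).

Parseval: Σ|x[n]|² = (1/N)Σ|X[k]|², so Σ|X[k]|² = N·Σ|x[n]|² = 4·22.0000

Σ|X[k]|² = N·Σ|x[n]|² = 4·22.0000 = 88.0000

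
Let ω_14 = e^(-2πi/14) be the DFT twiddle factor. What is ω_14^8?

ω_14^8 = e^(-2πi·8/14)
= cos(-2π·8/14) + i·sin(-2π·8/14)
= cos(-16π/14) + i·sin(-16π/14)

ω_14^8 = cos(-16π/14) + i·sin(-16π/14) = -0.9010+0.4339i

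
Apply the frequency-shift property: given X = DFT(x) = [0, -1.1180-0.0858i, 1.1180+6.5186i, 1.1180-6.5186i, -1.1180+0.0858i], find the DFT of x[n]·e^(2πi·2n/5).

Modulation property: DFT(ω_5^(-2n)·x[n]) = X[(k-2) mod 5], so circularly shift X by 2 positions.

X[k-2] = [1.1180-6.5186i, -1.1180+0.0858i, 0, -1.1180-0.0858i, 1.1180+6.5186i]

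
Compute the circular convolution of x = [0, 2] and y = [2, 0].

(x ⊛ y)[n] = Σ(m=0 to 1) x[m] · y[(n-m) mod 2]

Computing each output sample:
(x ⊛ y)[0] = 0
(x ⊛ y)[1] = 4

x ⊛ y = [0, 4]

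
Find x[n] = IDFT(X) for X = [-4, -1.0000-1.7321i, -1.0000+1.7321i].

x[n] = (1/3) Σ(k=0 to 2) X[k] · e^(2πikn/3)

Computing each x[n]:
x[0] = -2
x[1] = 0
x[2] = -2

x = [-2, 0, -2]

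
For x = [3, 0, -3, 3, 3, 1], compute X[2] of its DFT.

X[2] = Σ(n=0 to 5) x[n] · ω_6^(2n) where ω_6 = e^(-2πi/6)
= (3)·ω_6^0 + (0)·ω_6^2 + (-3)·ω_6^4 + (3)·ω_6^6 + (3)·ω_6^8 + (1)·ω_6^10

X[2] = 5.5000-4.3301i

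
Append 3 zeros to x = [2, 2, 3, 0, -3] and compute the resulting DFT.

Original 5-point DFT: [4, -0.7361-6.5186i, 3.7361-0.0858i, 3.7361+0.0858i, -0.7361+6.5186i]
Zero-padded 8-point DFT provides frequency interpolation.

DFT_8([x, 0, ...]) = [4, 6.4142-4.4142i, -4-2i, 3.5858+1.5858i, 0, 3.5858-1.5858i, -4+2i, 6.4142+4.4142i]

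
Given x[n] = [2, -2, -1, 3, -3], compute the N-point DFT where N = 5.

X[k] = Σ(n=0 to 4) x[n] · ω_5^(nk)
where ω_5 = e^(-2πi/5)

Computing each X[k]:
X[0] = -1
X[1] = -1.1631+1.4001i
X[2] = 6.6631-4.3920i
X[3] = 6.6631+4.3920i
X[4] = -1.1631-1.4001i

X = [-1, -1.1631+1.4001i, 6.6631-4.3920i, 6.6631+4.3920i, -1.1631-1.4001i]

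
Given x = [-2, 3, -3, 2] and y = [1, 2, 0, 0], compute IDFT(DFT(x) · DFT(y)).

(x ⊛ y)[n] = Σ(m=0 to 3) x[m] · y[(n-m) mod 4]

Computing each output sample:
(x ⊛ y)[0] = 2
(x ⊛ y)[1] = -1
(x ⊛ y)[2] = 3
(x ⊛ y)[3] = -4

x ⊛ y = [2, -1, 3, -4]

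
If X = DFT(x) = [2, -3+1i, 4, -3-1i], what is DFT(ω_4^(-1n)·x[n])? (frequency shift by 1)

Modulation property: DFT(ω_4^(-1n)·x[n]) = X[(k-1) mod 4], so circularly shift X by 1 positions.

X[k-1] = [-3-1i, 2, -3+1i, 4]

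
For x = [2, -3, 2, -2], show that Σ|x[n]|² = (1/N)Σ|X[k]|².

Time domain:
Σ|x[n]|² = |2|² + |-3|² + |2|² + |-2|² = 21.0000

Frequency domain:
(1/4)Σ|X[k]|² = (1/4)(|-1|² + |1i|² + |9|² + |-1i|²) = (1/4)·84.0000 = 21.0000

Both sides agree, confirming Parseval's theorem.

Σ|x[n]|² = (1/N)Σ|X[k]|² = 21.0000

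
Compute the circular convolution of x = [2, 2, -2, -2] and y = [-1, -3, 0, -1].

(x ⊛ y)[n] = Σ(m=0 to 3) x[m] · y[(n-m) mod 4]

Computing each output sample:
(x ⊛ y)[0] = 2
(x ⊛ y)[1] = -6
(x ⊛ y)[2] = -2
(x ⊛ y)[3] = 6

x ⊛ y = [2, -6, -2, 6]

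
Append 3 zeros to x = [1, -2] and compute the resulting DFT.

Original 2-point DFT: [-1, 3]
Zero-padded 5-point DFT provides frequency interpolation.

DFT_5([x, 0, ...]) = [-1, 0.3820+1.9021i, 2.6180+1.1756i, 2.6180-1.1756i, 0.3820-1.9021i]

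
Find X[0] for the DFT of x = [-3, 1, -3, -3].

X[0] = Σ(n=0 to 3) x[n] · ω_4^0 = Σ x[n]
= (-3) + (1) + (-3) + (-3)

X[0] = -8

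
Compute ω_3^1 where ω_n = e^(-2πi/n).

ω_3^1 = e^(-2πi·1/3)
= cos(-2π·1/3) + i·sin(-2π·1/3)
= cos(-2π/3) + i·sin(-2π/3)

ω_3^1 = cos(-2π/3) + i·sin(-2π/3) = -0.5000-0.8660i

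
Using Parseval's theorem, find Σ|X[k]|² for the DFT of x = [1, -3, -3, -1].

Parseval: Σ|x[n]|² = (1/N)Σ|X[k]|², so Σ|X[k]|² = N·Σ|x[n]|² = 4·20.0000

Σ|X[k]|² = N·Σ|x[n]|² = 4·20.0000 = 80.0000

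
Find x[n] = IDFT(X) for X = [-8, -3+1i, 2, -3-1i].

x[n] = (1/4) Σ(k=0 to 3) X[k] · e^(2πikn/4)

Computing each x[n]:
x[0] = -3
x[1] = -3
x[2] = 0
x[3] = -2

x = [-3, -3, 0, -2]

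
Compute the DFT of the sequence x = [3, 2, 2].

X[k] = Σ(n=0 to 2) x[n] · ω_3^(nk)
where ω_3 = e^(-2πi/3)

Computing each X[k]:
X[0] = 7
X[1] = 1
X[2] = 1

X = [7, 1, 1]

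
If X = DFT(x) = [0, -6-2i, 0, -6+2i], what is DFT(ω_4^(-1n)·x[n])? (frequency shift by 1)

Modulation property: DFT(ω_4^(-1n)·x[n]) = X[(k-1) mod 4], so circularly shift X by 1 positions.

X[k-1] = [-6+2i, 0, -6-2i, 0]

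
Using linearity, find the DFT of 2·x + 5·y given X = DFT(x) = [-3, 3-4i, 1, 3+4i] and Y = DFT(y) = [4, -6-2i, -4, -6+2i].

By linearity: DFT(2x + 5y) = 2·DFT(x) + 5·DFT(y)
= 2·[-3, 3-4i, 1, 3+4i] + 5·[4, -6-2i, -4, -6+2i]

Computing element-wise:
Z[0] = 2·(-3) + 5·(4) = 14
Z[1] = 2·(3-4i) + 5·(-6-2i) = -24-18i
Z[2] = 2·(1) + 5·(-4) = -18
Z[3] = 2·(3+4i) + 5·(-6+2i) = -24+18i

DFT(2x + 5y) = 2·X + 5·Y = [14, -24-18i, -18, -24+18i]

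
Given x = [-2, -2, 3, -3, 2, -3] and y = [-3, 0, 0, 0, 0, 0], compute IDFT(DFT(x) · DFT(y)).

(x ⊛ y)[n] = Σ(m=0 to 5) x[m] · y[(n-m) mod 6]

Computing each output sample:
(x ⊛ y)[0] = 6
(x ⊛ y)[1] = 6
(x ⊛ y)[2] = -9
(x ⊛ y)[3] = 9
(x ⊛ y)[4] = -6
(x ⊛ y)[5] = 9

x ⊛ y = [6, 6, -9, 9, -6, 9]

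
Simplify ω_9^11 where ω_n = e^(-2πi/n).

Since ω_9^9 = 1, powers reduce modulo 9.
11 mod 9 = 2
So ω_9^11 = ω_9^2 = e^(-2πi·2/9)

ω_9^11 = ω_9^2 = 0.1736-0.9848i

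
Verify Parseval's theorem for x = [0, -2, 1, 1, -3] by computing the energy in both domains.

Time domain:
Σ|x[n]|² = |0|² + |-2|² + |1|² + |1|² + |-3|² = 15.0000

Frequency domain:
(1/5)Σ|X[k]|² = (1/5)(|-3|² + |-3.1631-0.9511i|² + |4.6631-0.5878i|² + |4.6631+0.5878i|² + |-3.1631+0.9511i|²) = (1/5)·75.0000 = 15.0000

Both sides agree, confirming Parseval's theorem.

Σ|x[n]|² = (1/N)Σ|X[k]|² = 15.0000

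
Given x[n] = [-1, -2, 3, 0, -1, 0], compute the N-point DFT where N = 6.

X[k] = Σ(n=0 to 5) x[n] · ω_6^(nk)
where ω_6 = e^(-2πi/6)

Computing each X[k]:
X[0] = -1
X[1] = -3.0000-1.7321i
X[2] = -1.0000+5.1962i
X[3] = 3
X[4] = -1.0000-5.1962i
X[5] = -3.0000+1.7321i

X = [-1, -3.0000-1.7321i, -1.0000+5.1962i, 3, -1.0000-5.1962i, -3.0000+1.7321i]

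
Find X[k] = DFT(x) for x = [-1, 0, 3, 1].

X[k] = Σ(n=0 to 3) x[n] · ω_4^(nk)
where ω_4 = e^(-2πi/4)

Computing each X[k]:
X[0] = 3
X[1] = -4+1i
X[2] = 1
X[3] = -4-1i

X = [3, -4+1i, 1, -4-1i]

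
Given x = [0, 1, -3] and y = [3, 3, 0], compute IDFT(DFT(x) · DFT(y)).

(x ⊛ y)[n] = Σ(m=0 to 2) x[m] · y[(n-m) mod 3]

Computing each output sample:
(x ⊛ y)[0] = -9
(x ⊛ y)[1] = 3
(x ⊛ y)[2] = -6

x ⊛ y = [-9, 3, -6]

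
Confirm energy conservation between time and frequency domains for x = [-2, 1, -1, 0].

Time domain:
Σ|x[n]|² = |-2|² + |1|² + |-1|² + |0|² = 6.0000

Frequency domain:
(1/4)Σ|X[k]|² = (1/4)(|-2|² + |-1-1i|² + |-4|² + |-1+1i|²) = (1/4)·24.0000 = 6.0000

Both sides agree, confirming Parseval's theorem.

Σ|x[n]|² = (1/N)Σ|X[k]|² = 6.0000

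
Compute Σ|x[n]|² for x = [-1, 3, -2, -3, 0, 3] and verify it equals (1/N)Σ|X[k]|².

Time domain:
Σ|x[n]|² = |-1|² + |3|² + |-2|² + |-3|² + |0|² + |3|² = 32.0000

Frequency domain:
(1/6)Σ|X[k]|² = (1/6)(|0|² + |6.0000+1.7321i|² + |-6.0000-1.7321i|² + |-6|² + |-6.0000+1.7321i|² + |6.0000-1.7321i|²) = (1/6)·192.0000 = 32.0000

Both sides agree, confirming Parseval's theorem.

Σ|x[n]|² = (1/N)Σ|X[k]|² = 32.0000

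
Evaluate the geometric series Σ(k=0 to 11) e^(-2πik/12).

Sum of all nth roots of unity equals 0 for n > 1 (geometric series with r ≠ 1).

0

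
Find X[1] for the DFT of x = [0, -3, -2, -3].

X[1] = Σ(n=0 to 3) x[n] · ω_4^(1n) where ω_4 = e^(-2πi/4)
= (0)·ω_4^0 + (-3)·ω_4^1 + (-2)·ω_4^2 + (-3)·ω_4^3

X[1] = 2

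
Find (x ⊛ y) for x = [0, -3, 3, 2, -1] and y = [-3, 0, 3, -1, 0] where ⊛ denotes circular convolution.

(x ⊛ y)[n] = Σ(m=0 to 4) x[m] · y[(n-m) mod 5]

Computing each output sample:
(x ⊛ y)[0] = 3
(x ⊛ y)[1] = 4
(x ⊛ y)[2] = -8
(x ⊛ y)[3] = -15
(x ⊛ y)[4] = 15

x ⊛ y = [3, 4, -8, -15, 15]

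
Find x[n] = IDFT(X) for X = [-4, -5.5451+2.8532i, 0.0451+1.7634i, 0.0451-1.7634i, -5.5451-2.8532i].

x[n] = (1/5) Σ(k=0 to 4) X[k] · e^(2πikn/5)

Computing each x[n]:
x[0] = -3
x[1] = -3
x[2] = 1
x[3] = 1
x[4] = 0

x = [-3, -3, 1, 1, 0]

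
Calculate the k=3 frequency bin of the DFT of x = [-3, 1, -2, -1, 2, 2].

X[3] = Σ(n=0 to 5) x[n] · ω_6^(3n) where ω_6 = e^(-2πi/6)
= (-3)·ω_6^0 + (1)·ω_6^3 + (-2)·ω_6^6 + (-1)·ω_6^9 + (2)·ω_6^12 + (2)·ω_6^15

X[3] = -5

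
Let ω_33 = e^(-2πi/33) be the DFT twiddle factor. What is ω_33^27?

ω_33^27 = e^(-2πi·27/33)
= cos(-2π·27/33) + i·sin(-2π·27/33)
= cos(-54π/33) + i·sin(-54π/33)

ω_33^27 = cos(-54π/33) + i·sin(-54π/33) = 0.4154+0.9096i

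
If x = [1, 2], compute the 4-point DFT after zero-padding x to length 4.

Original 2-point DFT: [3, -1]
Zero-padded 4-point DFT provides frequency interpolation.

DFT_4([x, 0, ...]) = [3, 1-2i, -1, 1+2i]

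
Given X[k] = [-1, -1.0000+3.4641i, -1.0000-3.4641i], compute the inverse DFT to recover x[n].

x[n] = (1/3) Σ(k=0 to 2) X[k] · e^(2πikn/3)

Computing each x[n]:
x[0] = -1
x[1] = -2
x[2] = 2

x = [-1, -2, 2]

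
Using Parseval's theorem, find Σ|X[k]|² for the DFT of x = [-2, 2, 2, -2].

Parseval: Σ|x[n]|² = (1/N)Σ|X[k]|², so Σ|X[k]|² = N·Σ|x[n]|² = 4·16.0000

Σ|X[k]|² = N·Σ|x[n]|² = 4·16.0000 = 64.0000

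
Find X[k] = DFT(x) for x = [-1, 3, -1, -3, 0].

X[k] = Σ(n=0 to 4) x[n] · ω_5^(nk)
where ω_5 = e^(-2πi/5)

Computing each X[k]:
X[0] = -2
X[1] = 3.1631-4.0287i
X[2] = -4.6631+0.1388i
X[3] = -4.6631-0.1388i
X[4] = 3.1631+4.0287i

X = [-2, 3.1631-4.0287i, -4.6631+0.1388i, -4.6631-0.1388i, 3.1631+4.0287i]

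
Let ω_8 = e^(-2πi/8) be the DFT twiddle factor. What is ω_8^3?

ω_8^3 = e^(-2πi·3/8)
= cos(-2π·3/8) + i·sin(-2π·3/8)
= cos(-6π/8) + i·sin(-6π/8)

ω_8^3 = cos(-6π/8) + i·sin(-6π/8) = -0.7071-0.7071i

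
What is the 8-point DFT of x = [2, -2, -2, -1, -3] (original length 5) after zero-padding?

Original 5-point DFT: [-6, 2.8820-0.3633i, 5.1180-1.5388i, 5.1180+1.5388i, 2.8820+0.3633i]
Zero-padded 8-point DFT provides frequency interpolation.

DFT_8([x, 0, ...]) = [-6, 4.2929+4.1213i, 1+1i, 5.7071+0.1213i, 0, 5.7071-0.1213i, 1-1i, 4.2929-4.1213i]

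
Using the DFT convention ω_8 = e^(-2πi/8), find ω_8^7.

ω_8^7 = e^(-2πi·7/8)
= cos(-2π·7/8) + i·sin(-2π·7/8)
= cos(-14π/8) + i·sin(-14π/8)

ω_8^7 = cos(-14π/8) + i·sin(-14π/8) = 0.7071+0.7071i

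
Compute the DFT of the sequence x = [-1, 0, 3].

X[k] = Σ(n=0 to 2) x[n] · ω_3^(nk)
where ω_3 = e^(-2πi/3)

Computing each X[k]:
X[0] = 2
X[1] = -2.5000+2.5981i
X[2] = -2.5000-2.5981i

X = [2, -2.5000+2.5981i, -2.5000-2.5981i]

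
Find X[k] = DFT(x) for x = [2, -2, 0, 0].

X[k] = Σ(n=0 to 3) x[n] · ω_4^(nk)
where ω_4 = e^(-2πi/4)

Computing each X[k]:
X[0] = 0
X[1] = 2+2i
X[2] = 4
X[3] = 2-2i

X = [0, 2+2i, 4, 2-2i]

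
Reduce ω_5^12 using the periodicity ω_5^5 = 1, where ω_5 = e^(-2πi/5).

Since ω_5^5 = 1, powers reduce modulo 5.
12 mod 5 = 2
So ω_5^12 = ω_5^2 = e^(-2πi·2/5)

ω_5^12 = ω_5^2 = -0.8090-0.5878i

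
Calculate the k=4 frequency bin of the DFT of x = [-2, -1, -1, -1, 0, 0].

X[4] = Σ(n=0 to 5) x[n] · ω_6^(4n) where ω_6 = e^(-2πi/6)
= (-2)·ω_6^0 + (-1)·ω_6^4 + (-1)·ω_6^8 + (-1)·ω_6^12 + (0)·ω_6^16 + (0)·ω_6^20

X[4] = -2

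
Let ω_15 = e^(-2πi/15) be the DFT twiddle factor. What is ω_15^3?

ω_15^3 = e^(-2πi·3/15)
= cos(-2π·3/15) + i·sin(-2π·3/15)
= cos(-6π/15) + i·sin(-6π/15)

ω_15^3 = cos(-6π/15) + i·sin(-6π/15) = 0.3090-0.9511i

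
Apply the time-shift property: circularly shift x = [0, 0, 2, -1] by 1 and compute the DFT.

Time shift by 1: X_shifted[k] = ω_4^(1k) · X[k]
Shifted x = [-1, 0, 0, 2]

DFT(x[n-1]) = [1, -1+2i, -3, -1-2i]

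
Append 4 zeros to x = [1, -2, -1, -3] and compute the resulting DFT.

Original 4-point DFT: [-5, 2-1i, 5, 2+1i]
Zero-padded 8-point DFT provides frequency interpolation.

DFT_8([x, 0, ...]) = [-5, 1.7071+4.5355i, 2-1i, 0.2929+2.5355i, 5, 0.2929-2.5355i, 2+1i, 1.7071-4.5355i]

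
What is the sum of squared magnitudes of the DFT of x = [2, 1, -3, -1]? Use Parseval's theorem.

Parseval: Σ|x[n]|² = (1/N)Σ|X[k]|², so Σ|X[k]|² = N·Σ|x[n]|² = 4·15.0000

Σ|X[k]|² = N·Σ|x[n]|² = 4·15.0000 = 60.0000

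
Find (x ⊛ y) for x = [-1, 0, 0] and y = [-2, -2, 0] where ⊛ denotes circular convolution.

(x ⊛ y)[n] = Σ(m=0 to 2) x[m] · y[(n-m) mod 3]

Computing each output sample:
(x ⊛ y)[0] = 2
(x ⊛ y)[1] = 2
(x ⊛ y)[2] = 0

x ⊛ y = [2, 2, 0]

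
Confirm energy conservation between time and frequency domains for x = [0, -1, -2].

Time domain:
Σ|x[n]|² = |0|² + |-1|² + |-2|² = 5.0000

Frequency domain:
(1/3)Σ|X[k]|² = (1/3)(|-3|² + |1.5000-0.8660i|² + |1.5000+0.8660i|²) = (1/3)·15.0000 = 5.0000

Both sides agree, confirming Parseval's theorem.

Σ|x[n]|² = (1/N)Σ|X[k]|² = 5.0000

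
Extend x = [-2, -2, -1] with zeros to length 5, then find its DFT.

Original 3-point DFT: [-5, -0.5000+0.8660i, -0.5000-0.8660i]
Zero-padded 5-point DFT provides frequency interpolation.

DFT_5([x, 0, ...]) = [-5, -1.8090+2.4899i, -0.6910+0.2245i, -0.6910-0.2245i, -1.8090-2.4899i]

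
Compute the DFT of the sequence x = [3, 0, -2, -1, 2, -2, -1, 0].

X[k] = Σ(n=0 to 7) x[n] · ω_8^(nk)
where ω_8 = e^(-2πi/8)

Computing each X[k]:
X[0] = -1
X[1] = 3.1213+0.2929i
X[2] = 8+1i
X[3] = -1.1213-1.7071i
X[4] = 5
X[5] = -1.1213+1.7071i
X[6] = 8-1i
X[7] = 3.1213-0.2929i

X = [-1, 3.1213+0.2929i, 8+1i, -1.1213-1.7071i, 5, -1.1213+1.7071i, 8-1i, 3.1213-0.2929i]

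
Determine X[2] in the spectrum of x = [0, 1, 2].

X[2] = Σ(n=0 to 2) x[n] · ω_3^(2n) where ω_3 = e^(-2πi/3)
= (0)·ω_3^0 + (1)·ω_3^2 + (2)·ω_3^4

X[2] = -1.5000-0.8660i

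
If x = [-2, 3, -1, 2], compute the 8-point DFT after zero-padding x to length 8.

Original 4-point DFT: [2, -1-1i, -8, -1+1i]
Zero-padded 8-point DFT provides frequency interpolation.

DFT_8([x, 0, ...]) = [2, -1.2929-2.5355i, -1-1i, -2.7071-4.5355i, -8, -2.7071+4.5355i, -1+1i, -1.2929+2.5355i]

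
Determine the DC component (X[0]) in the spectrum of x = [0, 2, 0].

X[0] = Σ(n=0 to 2) x[n] · ω_3^0 = Σ x[n]
= (0) + (2) + (0)

X[0] = 2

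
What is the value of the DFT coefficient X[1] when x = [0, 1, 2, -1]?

X[1] = Σ(n=0 to 3) x[n] · ω_4^(1n) where ω_4 = e^(-2πi/4)
= (0)·ω_4^0 + (1)·ω_4^1 + (2)·ω_4^2 + (-1)·ω_4^3

X[1] = -2-2i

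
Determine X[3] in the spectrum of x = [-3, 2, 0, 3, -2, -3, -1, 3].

X[3] = Σ(n=0 to 7) x[n] · ω_8^(3n) where ω_8 = e^(-2πi/8)
= (-3)·ω_8^0 + (2)·ω_8^3 + (0)·ω_8^6 + (3)·ω_8^9 + (-2)·ω_8^12 + (-3)·ω_8^15 + (-1)·ω_8^18 + (3)·ω_8^21

X[3] = -4.5355-2.5355i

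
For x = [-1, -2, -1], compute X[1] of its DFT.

X[1] = Σ(n=0 to 2) x[n] · ω_3^(1n) where ω_3 = e^(-2πi/3)
= (-1)·ω_3^0 + (-2)·ω_3^1 + (-1)·ω_3^2

X[1] = 0.5000+0.8660i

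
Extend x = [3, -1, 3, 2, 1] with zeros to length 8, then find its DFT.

Original 5-point DFT: [8, -1.0451+1.3143i, 4.5451+2.1266i, 4.5451-2.1266i, -1.0451-1.3143i]
Zero-padded 8-point DFT provides frequency interpolation.

DFT_8([x, 0, ...]) = [8, -0.1213-3.7071i, 1+3i, 4.1213+2.2929i, 6, 4.1213-2.2929i, 1-3i, -0.1213+3.7071i]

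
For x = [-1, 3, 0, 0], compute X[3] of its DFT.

X[3] = Σ(n=0 to 3) x[n] · ω_4^(3n) where ω_4 = e^(-2πi/4)
= (-1)·ω_4^0 + (3)·ω_4^3 + (0)·ω_4^6 + (0)·ω_4^9

X[3] = -1+3i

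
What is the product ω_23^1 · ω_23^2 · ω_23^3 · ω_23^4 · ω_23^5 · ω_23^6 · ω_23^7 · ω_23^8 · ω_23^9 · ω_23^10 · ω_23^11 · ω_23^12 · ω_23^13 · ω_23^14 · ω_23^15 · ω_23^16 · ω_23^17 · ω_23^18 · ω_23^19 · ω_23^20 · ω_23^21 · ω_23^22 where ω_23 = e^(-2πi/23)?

The primitive 23rd roots of unity are ω_23^k for k coprime to 23: k ∈ {1, 2, 3, 4, 5, 6, 7, 8, 9, 10, 11, 12, 13, 14, 15, 16, 17, 18, 19, 20, 21, 22}
Their product equals the constant term of the cyclotomic polynomial Φ_23(x) up to sign.
For n ≥ 3, the product of all primitive nth roots of unity is 1. (For n=1 it is 1; for n=2 it is -1.)

1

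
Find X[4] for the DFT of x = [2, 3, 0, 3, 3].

X[4] = Σ(n=0 to 4) x[n] · ω_5^(4n) where ω_5 = e^(-2πi/5)
= (2)·ω_5^0 + (3)·ω_5^4 + (0)·ω_5^8 + (3)·ω_5^12 + (3)·ω_5^16

X[4] = 1.4271-1.7634i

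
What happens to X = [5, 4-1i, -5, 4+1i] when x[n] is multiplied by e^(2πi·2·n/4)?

Modulation property: DFT(ω_4^(-2n)·x[n]) = X[(k-2) mod 4], so circularly shift X by 2 positions.

X[k-2] = [-5, 4+1i, 5, 4-1i]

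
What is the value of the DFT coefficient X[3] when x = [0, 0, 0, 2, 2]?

X[3] = Σ(n=0 to 4) x[n] · ω_5^(3n) where ω_5 = e^(-2πi/5)
= (0)·ω_5^0 + (0)·ω_5^3 + (0)·ω_5^6 + (2)·ω_5^9 + (2)·ω_5^12

X[3] = -1.0000+0.7265i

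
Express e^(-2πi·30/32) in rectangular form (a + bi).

ω_32^30 = e^(-2πi·30/32)
= cos(-2π·30/32) + i·sin(-2π·30/32)
= cos(-60π/32) + i·sin(-60π/32)

ω_32^30 = cos(-60π/32) + i·sin(-60π/32) = 0.9239+0.3827i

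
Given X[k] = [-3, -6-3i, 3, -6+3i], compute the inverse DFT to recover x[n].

x[n] = (1/4) Σ(k=0 to 3) X[k] · e^(2πikn/4)

Computing each x[n]:
x[0] = -3
x[1] = 0
x[2] = 3
x[3] = -3

x = [-3, 0, 3, -3]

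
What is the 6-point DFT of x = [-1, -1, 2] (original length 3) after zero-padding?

Original 3-point DFT: [0, -1.5000+2.5981i, -1.5000-2.5981i]
Zero-padded 6-point DFT provides frequency interpolation.

DFT_6([x, 0, ...]) = [0, -2.5000-0.8660i, -1.5000+2.5981i, 2, -1.5000-2.5981i, -2.5000+0.8660i]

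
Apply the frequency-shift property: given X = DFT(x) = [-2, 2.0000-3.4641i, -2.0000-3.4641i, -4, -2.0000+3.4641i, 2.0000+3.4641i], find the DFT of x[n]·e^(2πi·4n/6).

Modulation property: DFT(ω_6^(-4n)·x[n]) = X[(k-4) mod 6], so circularly shift X by 4 positions.

X[k-4] = [-2.0000-3.4641i, -4, -2.0000+3.4641i, 2.0000+3.4641i, -2, 2.0000-3.4641i]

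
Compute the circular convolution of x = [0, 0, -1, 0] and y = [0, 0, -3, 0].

(x ⊛ y)[n] = Σ(m=0 to 3) x[m] · y[(n-m) mod 4]

Computing each output sample:
(x ⊛ y)[0] = 3
(x ⊛ y)[1] = 0
(x ⊛ y)[2] = 0
(x ⊛ y)[3] = 0

x ⊛ y = [3, 0, 0, 0]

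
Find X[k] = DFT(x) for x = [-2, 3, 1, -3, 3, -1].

X[k] = Σ(n=0 to 5) x[n] · ω_6^(nk)
where ω_6 = e^(-2πi/6)

Computing each X[k]:
X[0] = 1
X[1] = -1.7321i
X[2] = -8.0000-5.1962i
X[3] = 3
X[4] = -8.0000+5.1962i
X[5] = 1.7321i

X = [1, -1.7321i, -8.0000-5.1962i, 3, -8.0000+5.1962i, 1.7321i]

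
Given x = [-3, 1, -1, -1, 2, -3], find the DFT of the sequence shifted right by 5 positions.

Time shift by 5: X_shifted[k] = ω_6^(5k) · X[k]
Shifted x = [1, -1, -1, 2, -3, -3]

DFT(x[n-5]) = [-5, -1.0000-3.4641i, 7, -1, 7, -1.0000+3.4641i]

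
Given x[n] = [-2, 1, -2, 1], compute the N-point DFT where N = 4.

X[k] = Σ(n=0 to 3) x[n] · ω_4^(nk)
where ω_4 = e^(-2πi/4)

Computing each X[k]:
X[0] = -2
X[1] = 0
X[2] = -6
X[3] = 0

X = [-2, 0, -6, 0]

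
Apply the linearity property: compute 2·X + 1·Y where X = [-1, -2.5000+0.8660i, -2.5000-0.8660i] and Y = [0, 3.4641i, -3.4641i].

By linearity: DFT(2x + 1y) = 2·DFT(x) + 1·DFT(y)
= 2·[-1, -2.5000+0.8660i, -2.5000-0.8660i] + 1·[0, 3.4641i, -3.4641i]

Computing element-wise:
Z[0] = 2·(-1) + 1·(0) = -2
Z[1] = 2·(-2.5000+0.8660i) + 1·(3.4641i) = -5.0000+5.1961i
Z[2] = 2·(-2.5000-0.8660i) + 1·(-3.4641i) = -5.0000-5.1961i

DFT(2x + 1y) = 2·X + 1·Y = [-2, -5.0000+5.1961i, -5.0000-5.1961i]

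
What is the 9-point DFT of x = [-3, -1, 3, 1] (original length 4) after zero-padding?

Original 4-point DFT: [0, -6+2i, 0, -6-2i]
Zero-padded 9-point DFT provides frequency interpolation.

DFT_9([x, 0, ...]) = [0, -3.7451-3.1777i, -6.4927+0.8248i, -3.0000+3.4641i, -0.2622+1.4044i, -0.2622-1.4044i, -3.0000-3.4641i, -6.4927-0.8248i, -3.7451+3.1777i]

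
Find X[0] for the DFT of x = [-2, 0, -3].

X[0] = Σ(n=0 to 2) x[n] · ω_3^0 = Σ x[n]
= (-2) + (0) + (-3)

X[0] = -5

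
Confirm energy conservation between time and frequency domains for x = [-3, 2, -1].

Time domain:
Σ|x[n]|² = |-3|² + |2|² + |-1|² = 14.0000

Frequency domain:
(1/3)Σ|X[k]|² = (1/3)(|-2|² + |-3.5000-2.5981i|² + |-3.5000+2.5981i|²) = (1/3)·42.0000 = 14.0000

Both sides agree, confirming Parseval's theorem.

Σ|x[n]|² = (1/N)Σ|X[k]|² = 14.0000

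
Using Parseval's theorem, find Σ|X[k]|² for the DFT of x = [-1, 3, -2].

Parseval: Σ|x[n]|² = (1/N)Σ|X[k]|², so Σ|X[k]|² = N·Σ|x[n]|² = 3·14.0000

Σ|X[k]|² = N·Σ|x[n]|² = 3·14.0000 = 42.0000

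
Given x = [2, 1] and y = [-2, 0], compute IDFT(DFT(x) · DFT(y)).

(x ⊛ y)[n] = Σ(m=0 to 1) x[m] · y[(n-m) mod 2]

Computing each output sample:
(x ⊛ y)[0] = -4
(x ⊛ y)[1] = -2

x ⊛ y = [-4, -2]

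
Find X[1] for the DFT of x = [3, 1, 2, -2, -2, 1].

X[1] = Σ(n=0 to 5) x[n] · ω_6^(1n) where ω_6 = e^(-2πi/6)
= (3)·ω_6^0 + (1)·ω_6^1 + (2)·ω_6^2 + (-2)·ω_6^3 + (-2)·ω_6^4 + (1)·ω_6^5

X[1] = 6.0000-3.4641i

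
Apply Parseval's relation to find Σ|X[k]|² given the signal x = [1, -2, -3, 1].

Parseval: Σ|x[n]|² = (1/N)Σ|X[k]|², so Σ|X[k]|² = N·Σ|x[n]|² = 4·15.0000

Σ|X[k]|² = N·Σ|x[n]|² = 4·15.0000 = 60.0000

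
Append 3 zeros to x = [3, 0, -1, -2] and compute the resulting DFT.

Original 4-point DFT: [0, 4-2i, 4, 4+2i]
Zero-padded 7-point DFT provides frequency interpolation.

DFT_7([x, 0, ...]) = [0, 5.0245+1.8427i, 2.6540-1.9975i, 2.8216+1.1680i, 2.8216-1.1680i, 2.6540+1.9975i, 5.0245-1.8427i]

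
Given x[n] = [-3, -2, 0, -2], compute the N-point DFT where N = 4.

X[k] = Σ(n=0 to 3) x[n] · ω_4^(nk)
where ω_4 = e^(-2πi/4)

Computing each X[k]:
X[0] = -7
X[1] = -3
X[2] = 1
X[3] = -3

X = [-7, -3, 1, -3]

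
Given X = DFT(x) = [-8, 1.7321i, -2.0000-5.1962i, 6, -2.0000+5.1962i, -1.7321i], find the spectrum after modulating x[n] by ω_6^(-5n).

Modulation property: DFT(ω_6^(-5n)·x[n]) = X[(k-5) mod 6], so circularly shift X by 5 positions.

X[k-5] = [1.7321i, -2.0000-5.1962i, 6, -2.0000+5.1962i, -1.7321i, -8]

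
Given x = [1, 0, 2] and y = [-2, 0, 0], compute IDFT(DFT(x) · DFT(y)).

(x ⊛ y)[n] = Σ(m=0 to 2) x[m] · y[(n-m) mod 3]

Computing each output sample:
(x ⊛ y)[0] = -2
(x ⊛ y)[1] = 0
(x ⊛ y)[2] = -4

x ⊛ y = [-2, 0, -4]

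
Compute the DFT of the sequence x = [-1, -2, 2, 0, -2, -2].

X[k] = Σ(n=0 to 5) x[n] · ω_6^(nk)
where ω_6 = e^(-2πi/6)

Computing each X[k]:
X[0] = -5
X[1] = -3.0000-3.4641i
X[2] = 1.0000+3.4641i
X[3] = 3
X[4] = 1.0000-3.4641i
X[5] = -3.0000+3.4641i

X = [-5, -3.0000-3.4641i, 1.0000+3.4641i, 3, 1.0000-3.4641i, -3.0000+3.4641i]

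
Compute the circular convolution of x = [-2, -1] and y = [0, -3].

(x ⊛ y)[n] = Σ(m=0 to 1) x[m] · y[(n-m) mod 2]

Computing each output sample:
(x ⊛ y)[0] = 3
(x ⊛ y)[1] = 6

x ⊛ y = [3, 6]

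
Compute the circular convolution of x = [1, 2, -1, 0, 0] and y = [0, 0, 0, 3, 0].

(x ⊛ y)[n] = Σ(m=0 to 4) x[m] · y[(n-m) mod 5]

Computing each output sample:
(x ⊛ y)[0] = -3
(x ⊛ y)[1] = 0
(x ⊛ y)[2] = 0
(x ⊛ y)[3] = 3
(x ⊛ y)[4] = 6

x ⊛ y = [-3, 0, 0, 3, 6]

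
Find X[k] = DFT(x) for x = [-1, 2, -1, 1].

X[k] = Σ(n=0 to 3) x[n] · ω_4^(nk)
where ω_4 = e^(-2πi/4)

Computing each X[k]:
X[0] = 1
X[1] = -1i
X[2] = -5
X[3] = 1i

X = [1, -1i, -5, 1i]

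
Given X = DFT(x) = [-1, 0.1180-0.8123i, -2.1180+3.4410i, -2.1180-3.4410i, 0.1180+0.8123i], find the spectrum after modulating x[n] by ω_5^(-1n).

Modulation property: DFT(ω_5^(-1n)·x[n]) = X[(k-1) mod 5], so circularly shift X by 1 positions.

X[k-1] = [0.1180+0.8123i, -1, 0.1180-0.8123i, -2.1180+3.4410i, -2.1180-3.4410i]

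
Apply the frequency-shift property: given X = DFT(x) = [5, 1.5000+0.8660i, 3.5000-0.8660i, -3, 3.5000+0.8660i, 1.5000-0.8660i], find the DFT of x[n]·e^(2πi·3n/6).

Modulation property: DFT(ω_6^(-3n)·x[n]) = X[(k-3) mod 6], so circularly shift X by 3 positions.

X[k-3] = [-3, 3.5000+0.8660i, 1.5000-0.8660i, 5, 1.5000+0.8660i, 3.5000-0.8660i]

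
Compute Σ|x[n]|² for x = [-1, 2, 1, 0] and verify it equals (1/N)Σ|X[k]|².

Time domain:
Σ|x[n]|² = |-1|² + |2|² + |1|² + |0|² = 6.0000

Frequency domain:
(1/4)Σ|X[k]|² = (1/4)(|2|² + |-2-2i|² + |-2|² + |-2+2i|²) = (1/4)·24.0000 = 6.0000

Both sides agree, confirming Parseval's theorem.

Σ|x[n]|² = (1/N)Σ|X[k]|² = 6.0000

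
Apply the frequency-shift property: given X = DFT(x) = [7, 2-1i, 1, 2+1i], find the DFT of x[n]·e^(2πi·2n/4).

Modulation property: DFT(ω_4^(-2n)·x[n]) = X[(k-2) mod 4], so circularly shift X by 2 positions.

X[k-2] = [1, 2+1i, 7, 2-1i]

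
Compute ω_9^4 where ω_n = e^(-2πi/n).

ω_9^4 = e^(-2πi·4/9)
= cos(-2π·4/9) + i·sin(-2π·4/9)
= cos(-8π/9) + i·sin(-8π/9)

ω_9^4 = cos(-8π/9) + i·sin(-8π/9) = -0.9397-0.3420i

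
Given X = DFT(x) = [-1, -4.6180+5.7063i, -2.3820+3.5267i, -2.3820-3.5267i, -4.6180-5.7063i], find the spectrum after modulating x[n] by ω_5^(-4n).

Modulation property: DFT(ω_5^(-4n)·x[n]) = X[(k-4) mod 5], so circularly shift X by 4 positions.

X[k-4] = [-4.6180+5.7063i, -2.3820+3.5267i, -2.3820-3.5267i, -4.6180-5.7063i, -1]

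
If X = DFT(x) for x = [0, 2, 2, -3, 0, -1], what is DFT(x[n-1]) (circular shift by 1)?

Time shift by 1: X_shifted[k] = ω_6^(1k) · X[k]
Shifted x = [-1, 0, 2, 2, -3, 0]

DFT(x[n-1]) = [0, -2.5000-4.3301i, 1.5000+4.3301i, -4, 1.5000-4.3301i, -2.5000+4.3301i]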